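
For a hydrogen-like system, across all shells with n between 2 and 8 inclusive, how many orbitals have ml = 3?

15

Treat each shell separately and count matching orbitals:
n=4 → 1; n=5 → 2; n=6 → 3; n=7 → 4; n=8 → 5.
Total orbitals: 1 + 2 + 3 + 4 + 5 = 15.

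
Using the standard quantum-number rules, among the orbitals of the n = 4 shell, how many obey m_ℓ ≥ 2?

3

Orbitals with m_ℓ ≥ 2, by ℓ: ℓ=2 → 1; ℓ=3 → 2.
Total orbitals: 1 + 2 = 3.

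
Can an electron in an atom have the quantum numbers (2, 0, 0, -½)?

n = 2 is a positive integer. ℓ = 0 satisfies 0 ≤ ℓ ≤ n−1 = 1. m_ℓ = 0 lies in the range −ℓ … +ℓ (here 0). m_s = -1/2 is one of ±1/2.
All four constraints are satisfied.

Allowed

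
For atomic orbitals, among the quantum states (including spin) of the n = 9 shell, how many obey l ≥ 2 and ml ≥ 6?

Go through l = 0, …, 8 (the values permitted for n = 9).
Contributions: l=6 → 1; l=7 → 2; l=8 → 3.
Orbitals: 1 + 2 + 3 = 6. Each orbital carries two spin states, so 6 × 2 = 12 states.

12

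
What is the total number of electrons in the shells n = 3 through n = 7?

Shell n has n² orbitals: 3²=9 + 4²=16 + 5²=25 + 6²=36 + 7²=49 = 135 orbitals.
Two spin states per orbital: 2 × 135 = 270 electrons.

270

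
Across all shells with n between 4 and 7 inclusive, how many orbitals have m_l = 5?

3

Go shell by shell, enumerating (l, m_l) with m_l = 5:
n=6 → 1; n=7 → 2.
Total orbitals: 1 + 2 = 3.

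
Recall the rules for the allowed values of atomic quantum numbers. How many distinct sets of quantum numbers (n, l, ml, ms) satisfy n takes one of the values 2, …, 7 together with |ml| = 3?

40

Per-shell orbital counts meeting the constraint:
n=4 → 2; n=5 → 4; n=6 → 6; n=7 → 8.
Orbitals: 2 + 4 + 6 + 8 = 20. Including both spin states (ms = ±1/2) gives 2 × 20 = 40 states.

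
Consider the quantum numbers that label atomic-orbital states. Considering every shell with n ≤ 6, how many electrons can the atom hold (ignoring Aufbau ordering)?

Total orbitals = 1² + 2² + 3² + 4² + 5² + 6² = 91. Doubling for spin gives 182 electrons.

182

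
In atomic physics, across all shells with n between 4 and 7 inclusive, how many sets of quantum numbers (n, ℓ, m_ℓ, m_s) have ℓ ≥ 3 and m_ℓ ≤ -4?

20

Treat each shell separately and count matching orbitals:
n=5 → 1; n=6 → 3; n=7 → 6.
Orbitals: 1 + 3 + 6 = 10. Including both spin states (m_s = ±1/2) gives 2 × 10 = 20 states.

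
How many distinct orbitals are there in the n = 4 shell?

16

The n = 4 shell contains n² = 4² = 16 orbitals.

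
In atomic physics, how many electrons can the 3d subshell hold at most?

10

A subshell with l = 2 has 2l+1 = 5 orbitals, each holding 2 electrons (spin ±1/2), so 5 × 2 = 10.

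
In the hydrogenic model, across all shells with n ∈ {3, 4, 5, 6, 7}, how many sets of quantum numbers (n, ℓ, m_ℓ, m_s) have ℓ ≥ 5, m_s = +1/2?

35

For each n in the range, tally the orbitals obeying ℓ ≥ 5:
n=6 → 11; n=7 → 24.
Orbitals: 11 + 24 = 35. With m_s fixed to +1/2 there is one state per orbital, so 35 states.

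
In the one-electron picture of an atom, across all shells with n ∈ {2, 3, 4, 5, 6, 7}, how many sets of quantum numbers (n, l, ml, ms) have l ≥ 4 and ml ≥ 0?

68

For each n in the range, tally the orbitals obeying l ≥ 4 and ml ≥ 0:
n=5 → 5; n=6 → 11; n=7 → 18.
Orbitals: 5 + 11 + 18 = 34. Including both spin states (ms = ±1/2) gives 2 × 34 = 68 states.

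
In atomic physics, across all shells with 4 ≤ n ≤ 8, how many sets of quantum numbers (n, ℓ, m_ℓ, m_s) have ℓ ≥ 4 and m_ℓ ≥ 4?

40

Work shell by shell — for each n, count the (ℓ, m_ℓ) pairs that satisfy ℓ ≥ 4 and m_ℓ ≥ 4:
n=5 → 1; n=6 → 3; n=7 → 6; n=8 → 10.
Orbitals: 1 + 3 + 6 + 10 = 20. Including both spin states (m_s = ±1/2) gives 2 × 20 = 40 states.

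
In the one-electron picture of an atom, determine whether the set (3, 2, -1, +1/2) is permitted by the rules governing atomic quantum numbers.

n = 3 is a positive integer. ℓ = 2 satisfies 0 ≤ ℓ ≤ n−1 = 2. m_ℓ = -1 lies in the range −ℓ … +ℓ (here −2 … 2). m_s = +1/2 is one of ±1/2.
All four constraints are satisfied.

Valid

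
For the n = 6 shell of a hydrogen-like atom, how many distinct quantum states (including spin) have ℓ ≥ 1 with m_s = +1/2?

With n = 6 the allowed ℓ are 0, 1, …, 5.
The (ℓ, m_ℓ) pairs meeting ℓ ≥ 1 give: ℓ=1 → 3; ℓ=2 → 5; ℓ=3 → 7; ℓ=4 → 9; ℓ=5 → 11.
Orbitals: 3 + 5 + 7 + 9 + 11 = 35. With m_s fixed to a single value there is one state per orbital, giving 35 states.

35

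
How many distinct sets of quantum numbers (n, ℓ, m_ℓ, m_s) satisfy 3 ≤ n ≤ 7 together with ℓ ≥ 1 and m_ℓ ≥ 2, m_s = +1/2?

For each n in the range, tally the orbitals obeying ℓ ≥ 1 and m_ℓ ≥ 2:
n=3 → 1; n=4 → 3; n=5 → 6; n=6 → 10; n=7 → 15.
Orbitals: 1 + 3 + 6 + 10 + 15 = 35. With m_s fixed to +1/2 there is one state per orbital, so 35 states.

35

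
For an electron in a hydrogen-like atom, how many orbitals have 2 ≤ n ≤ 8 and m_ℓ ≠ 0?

168

Treat each shell separately and count matching orbitals:
n=2 → 2; n=3 → 6; n=4 → 12; n=5 → 20; n=6 → 30; n=7 → 42; n=8 → 56.
Total orbitals: 2 + 6 + 12 + 20 + 30 + 42 + 56 = 168.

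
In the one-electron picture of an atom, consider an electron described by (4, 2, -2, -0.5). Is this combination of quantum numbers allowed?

n = 4 is a positive integer. ℓ = 2 satisfies 0 ≤ ℓ ≤ n−1 = 3. m_ℓ = -2 lies in the range −ℓ … +ℓ (here −2 … 2). m_s = -1/2 is one of ±1/2.
All four constraints are satisfied.

Valid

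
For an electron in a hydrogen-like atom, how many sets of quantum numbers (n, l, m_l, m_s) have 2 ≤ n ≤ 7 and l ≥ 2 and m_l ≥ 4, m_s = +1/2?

Go shell by shell, enumerating (l, m_l) with l ≥ 2 and m_l ≥ 4:
n=5 → 1; n=6 → 3; n=7 → 6.
Orbitals: 1 + 3 + 6 = 10. With m_s fixed to +1/2 there is one state per orbital, so 10 states.

10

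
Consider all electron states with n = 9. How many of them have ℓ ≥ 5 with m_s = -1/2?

56

For n = 9, ℓ ranges over 0 … 8.
The (ℓ, m_ℓ) pairs meeting ℓ ≥ 5 give: ℓ=5 → 11; ℓ=6 → 13; ℓ=7 → 15; ℓ=8 → 17.
Orbitals: 11 + 13 + 15 + 17 = 56. With m_s fixed to a single value there is one state per orbital, giving 56 states.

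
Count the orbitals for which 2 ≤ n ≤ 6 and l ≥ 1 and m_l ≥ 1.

35

Per-shell orbital counts meeting the constraint:
n=2 → 1; n=3 → 3; n=4 → 6; n=5 → 10; n=6 → 15.
Total orbitals: 1 + 3 + 6 + 10 + 15 = 35.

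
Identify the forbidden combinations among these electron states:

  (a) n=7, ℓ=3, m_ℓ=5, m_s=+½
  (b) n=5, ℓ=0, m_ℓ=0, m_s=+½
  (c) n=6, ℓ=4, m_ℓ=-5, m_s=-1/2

(a) has |m_ℓ| = 5 > ℓ = 3, violating −ℓ ≤ m_ℓ ≤ ℓ.
(c) has |m_ℓ| = 5 > ℓ = 4, violating −ℓ ≤ m_ℓ ≤ ℓ.
The remaining set (b) satisfies all four rules.

(a) and (c)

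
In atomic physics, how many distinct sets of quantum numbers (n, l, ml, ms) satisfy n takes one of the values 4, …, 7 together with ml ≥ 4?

20

Go shell by shell, enumerating (l, ml) with ml ≥ 4:
n=5 → 1; n=6 → 3; n=7 → 6.
Orbitals: 1 + 3 + 6 = 10. Including both spin states (ms = ±1/2) gives 2 × 10 = 20 states.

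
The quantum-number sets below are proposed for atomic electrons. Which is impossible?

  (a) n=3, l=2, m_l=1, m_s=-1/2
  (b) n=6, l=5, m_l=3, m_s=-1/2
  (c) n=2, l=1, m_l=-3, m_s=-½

(c) has |m_l| = 3 > l = 1, violating −l ≤ m_l ≤ l.
The remaining sets (a), (b) satisfy all four rules.

(c)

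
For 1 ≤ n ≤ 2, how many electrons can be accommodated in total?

Total orbitals = 1² + 2² = 5. Doubling for spin gives 10 electrons.

10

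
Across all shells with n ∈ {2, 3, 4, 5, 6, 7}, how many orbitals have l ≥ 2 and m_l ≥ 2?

For each n in the range, tally the orbitals obeying l ≥ 2 and m_l ≥ 2:
n=3 → 1; n=4 → 3; n=5 → 6; n=6 → 10; n=7 → 15.
Total orbitals: 1 + 3 + 6 + 10 + 15 = 35.

35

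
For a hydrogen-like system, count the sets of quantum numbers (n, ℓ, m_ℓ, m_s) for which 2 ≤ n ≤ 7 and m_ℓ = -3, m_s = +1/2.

Count contributing orbitals for each principal shell:
n=4 → 1; n=5 → 2; n=6 → 3; n=7 → 4.
Orbitals: 1 + 2 + 3 + 4 = 10. With m_s fixed to +1/2 there is one state per orbital, so 10 states.

10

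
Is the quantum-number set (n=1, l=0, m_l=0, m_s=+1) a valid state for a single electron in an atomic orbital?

The spin quantum number for an electron can only be m_s = +1/2 or −1/2; m_s = +1 is not one of those.

Invalid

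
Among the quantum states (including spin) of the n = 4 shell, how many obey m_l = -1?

6

With n = 4 the allowed l are 0, 1, …, 3.
The (l, m_l) pairs meeting m_l = -1 give: l=1 → 1; l=2 → 1; l=3 → 1.
Orbitals: 1 + 1 + 1 = 3. Each orbital carries two spin states, so 3 × 2 = 6 states.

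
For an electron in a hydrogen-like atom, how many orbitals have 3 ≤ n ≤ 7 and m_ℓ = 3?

10

For each n in the range, tally the orbitals obeying m_ℓ = 3:
n=4 → 1; n=5 → 2; n=6 → 3; n=7 → 4.
Total orbitals: 1 + 2 + 3 + 4 = 10.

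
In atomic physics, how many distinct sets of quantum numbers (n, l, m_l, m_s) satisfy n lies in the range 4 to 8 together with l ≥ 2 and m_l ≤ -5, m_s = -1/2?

Per-shell orbital counts meeting the constraint:
n=6 → 1; n=7 → 3; n=8 → 6.
Orbitals: 1 + 3 + 6 = 10. With m_s fixed to -1/2 there is one state per orbital, so 10 states.

10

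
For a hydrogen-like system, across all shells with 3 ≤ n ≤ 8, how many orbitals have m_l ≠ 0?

Work shell by shell — for each n, count the (l, m_l) pairs that satisfy m_l ≠ 0:
n=3 → 6; n=4 → 12; n=5 → 20; n=6 → 30; n=7 → 42; n=8 → 56.
Total orbitals: 6 + 12 + 20 + 30 + 42 + 56 = 166.

166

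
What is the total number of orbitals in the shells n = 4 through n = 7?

126

Shell n has n² orbitals: 4²=16 + 5²=25 + 6²=36 + 7²=49 = 126 orbitals.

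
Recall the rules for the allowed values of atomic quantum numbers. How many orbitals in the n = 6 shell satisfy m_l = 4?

2

Go through l = 0, …, 5 (the values permitted for n = 6).
Per l-value: l=4 → 1; l=5 → 1.
Total orbitals: 1 + 1 = 2.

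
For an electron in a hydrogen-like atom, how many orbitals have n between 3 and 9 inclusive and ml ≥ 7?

4

Work shell by shell — for each n, count the (l, ml) pairs that satisfy ml ≥ 7:
n=8 → 1; n=9 → 3.
Total orbitals: 1 + 3 = 4.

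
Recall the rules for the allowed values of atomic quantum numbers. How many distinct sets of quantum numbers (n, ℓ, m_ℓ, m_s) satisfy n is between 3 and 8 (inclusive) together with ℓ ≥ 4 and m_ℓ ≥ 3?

Per-shell orbital counts meeting the constraint:
n=5 → 2; n=6 → 5; n=7 → 9; n=8 → 14.
Orbitals: 2 + 5 + 9 + 14 = 30. Including both spin states (m_s = ±1/2) gives 2 × 30 = 60 states.

60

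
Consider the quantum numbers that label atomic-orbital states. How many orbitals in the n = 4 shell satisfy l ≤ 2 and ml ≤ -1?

The n = 4 shell has l = 0 through 3; check each.
Per l-value: l=1 → 1; l=2 → 2.
Total orbitals: 1 + 2 = 3.

3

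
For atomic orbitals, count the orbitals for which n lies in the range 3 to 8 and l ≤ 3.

89

Per-shell orbital counts meeting the constraint:
n=3 → 9; n=4 → 16; n=5 → 16; n=6 → 16; n=7 → 16; n=8 → 16.
Total orbitals: 9 + 16 + 16 + 16 + 16 + 16 = 89.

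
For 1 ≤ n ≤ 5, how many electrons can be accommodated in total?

Total orbitals = 1² + 2² + 3² + 4² + 5² = 55. Doubling for spin gives 110 electrons.

110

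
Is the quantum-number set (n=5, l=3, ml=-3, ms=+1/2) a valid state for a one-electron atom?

n = 5 is a positive integer. l = 3 satisfies 0 ≤ l ≤ n−1 = 4. ml = -3 lies in the range −l … +l (here −3 … 3). ms = +1/2 is one of ±1/2.
All four constraints are satisfied.

Allowed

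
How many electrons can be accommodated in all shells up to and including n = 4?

60

Total orbitals = 1² + 2² + 3² + 4² = 30. Doubling for spin gives 60 electrons.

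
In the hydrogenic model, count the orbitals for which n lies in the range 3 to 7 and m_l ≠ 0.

110

For each n in the range, tally the orbitals obeying m_l ≠ 0:
n=3 → 6; n=4 → 12; n=5 → 20; n=6 → 30; n=7 → 42.
Total orbitals: 6 + 12 + 20 + 30 + 42 = 110.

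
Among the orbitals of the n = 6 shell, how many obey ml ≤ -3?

6

For n = 6, l ranges over 0 … 5.
Contributions: l=3 → 1; l=4 → 2; l=5 → 3.
Total orbitals: 1 + 2 + 3 = 6.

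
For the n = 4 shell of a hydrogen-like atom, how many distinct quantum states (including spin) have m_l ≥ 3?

2

Contributions: l=3 → 1.
Orbitals: 1. Each orbital carries two spin states, so 1 × 2 = 2 states.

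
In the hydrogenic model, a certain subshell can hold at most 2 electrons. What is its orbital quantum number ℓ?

ℓ = 0 (s)

2(2ℓ+1) = 2 ⇒ 2ℓ+1 = 1 ⇒ ℓ = 0.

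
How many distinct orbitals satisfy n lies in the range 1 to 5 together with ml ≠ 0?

40

Work shell by shell — for each n, count the (l, ml) pairs that satisfy ml ≠ 0:
n=2 → 2; n=3 → 6; n=4 → 12; n=5 → 20.
Total orbitals: 2 + 6 + 12 + 20 = 40.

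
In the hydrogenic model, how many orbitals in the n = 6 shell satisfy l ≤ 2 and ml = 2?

The n = 6 shell has l = 0 through 5; check each.
Orbitals with l ≤ 2 and ml = 2, by l: l=2 → 1.
Total orbitals: 1.

1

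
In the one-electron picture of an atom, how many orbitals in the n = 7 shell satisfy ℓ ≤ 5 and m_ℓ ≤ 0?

21

For n = 7, ℓ ranges over 0 … 6.
Per ℓ-value: ℓ=0 → 1; ℓ=1 → 2; ℓ=2 → 3; ℓ=3 → 4; ℓ=4 → 5; ℓ=5 → 6.
Total orbitals: 1 + 2 + 3 + 4 + 5 + 6 = 21.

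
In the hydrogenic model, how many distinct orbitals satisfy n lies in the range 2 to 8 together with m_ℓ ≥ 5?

10

For each n in the range, tally the orbitals obeying m_ℓ ≥ 5:
n=6 → 1; n=7 → 3; n=8 → 6.
Total orbitals: 1 + 3 + 6 = 10.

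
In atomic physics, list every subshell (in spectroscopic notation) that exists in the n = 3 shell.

For n = 3, l runs from 0 to 2. In spectroscopic notation l = 0,1,2,… ↔ s,p,d,f,g,h,i, so the subshells are 3s, 3p, 3d.

3s, 3p, 3d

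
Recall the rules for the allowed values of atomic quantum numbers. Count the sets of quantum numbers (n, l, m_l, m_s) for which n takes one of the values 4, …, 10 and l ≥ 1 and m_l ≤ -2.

238

Per-shell orbital counts meeting the constraint:
n=4 → 3; n=5 → 6; n=6 → 10; n=7 → 15; n=8 → 21; n=9 → 28; n=10 → 36.
Orbitals: 3 + 6 + 10 + 15 + 21 + 28 + 36 = 119. Including both spin states (m_s = ±1/2) gives 2 × 119 = 238 states.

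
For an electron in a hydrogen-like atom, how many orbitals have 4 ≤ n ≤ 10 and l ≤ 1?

28

Work shell by shell — for each n, count the (l, ml) pairs that satisfy l ≤ 1:
n=4 → 4; n=5 → 4; n=6 → 4; n=7 → 4; n=8 → 4; n=9 → 4; n=10 → 4.
Total orbitals: 4 + 4 + 4 + 4 + 4 + 4 + 4 = 28.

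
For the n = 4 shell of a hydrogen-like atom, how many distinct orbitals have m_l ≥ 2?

For n = 4, l ranges over 0 … 3.
Orbitals with m_l ≥ 2, by l: l=2 → 1; l=3 → 2.
Total orbitals: 1 + 2 = 3.

3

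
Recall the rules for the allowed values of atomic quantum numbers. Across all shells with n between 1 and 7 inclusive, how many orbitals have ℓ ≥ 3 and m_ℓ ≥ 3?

20

Per-shell orbital counts meeting the constraint:
n=4 → 1; n=5 → 3; n=6 → 6; n=7 → 10.
Total orbitals: 1 + 3 + 6 + 10 = 20.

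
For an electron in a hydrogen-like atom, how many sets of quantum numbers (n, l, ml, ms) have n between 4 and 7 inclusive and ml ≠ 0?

Count contributing orbitals for each principal shell:
n=4 → 12; n=5 → 20; n=6 → 30; n=7 → 42.
Orbitals: 12 + 20 + 30 + 42 = 104. Including both spin states (ms = ±1/2) gives 2 × 104 = 208 states.

208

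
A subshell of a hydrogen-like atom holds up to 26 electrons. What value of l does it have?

2(2l+1) = 26 ⇒ 2l+1 = 13 ⇒ l = 6.

l = 6 (i)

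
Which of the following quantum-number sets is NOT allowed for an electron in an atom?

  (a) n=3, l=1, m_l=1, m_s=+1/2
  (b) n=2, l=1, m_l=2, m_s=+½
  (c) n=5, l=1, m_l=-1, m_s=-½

(b)

(b) has |m_l| = 2 > l = 1, violating −l ≤ m_l ≤ l.
The remaining sets (a), (c) satisfy all four rules.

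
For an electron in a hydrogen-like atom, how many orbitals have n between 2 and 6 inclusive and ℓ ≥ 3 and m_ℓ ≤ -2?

Treat each shell separately and count matching orbitals:
n=4 → 2; n=5 → 5; n=6 → 9.
Total orbitals: 2 + 5 + 9 = 16.

16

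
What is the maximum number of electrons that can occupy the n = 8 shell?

A shell holds 2n² electrons: 2 × 8² = 2 × 64 = 128.

128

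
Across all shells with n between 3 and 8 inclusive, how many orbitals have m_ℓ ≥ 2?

Per-shell orbital counts meeting the constraint:
n=3 → 1; n=4 → 3; n=5 → 6; n=6 → 10; n=7 → 15; n=8 → 21.
Total orbitals: 1 + 3 + 6 + 10 + 15 + 21 = 56.

56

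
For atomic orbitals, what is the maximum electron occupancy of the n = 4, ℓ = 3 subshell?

A subshell with ℓ = 3 has 2ℓ+1 = 7 orbitals, each holding 2 electrons (spin ±1/2), so 7 × 2 = 14.

14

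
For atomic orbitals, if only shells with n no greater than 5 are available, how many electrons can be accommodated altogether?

Total orbitals = 1² + 2² + 3² + 4² + 5² = 55. Doubling for spin gives 110 electrons.

110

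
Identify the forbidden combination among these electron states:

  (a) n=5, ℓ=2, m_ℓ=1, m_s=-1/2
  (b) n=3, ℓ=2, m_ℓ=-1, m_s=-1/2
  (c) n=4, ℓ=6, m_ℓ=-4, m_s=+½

(c) has ℓ = 6 ≥ n = 4, violating 0 ≤ ℓ ≤ n−1.
The remaining sets (a), (b) satisfy all four rules.

(c)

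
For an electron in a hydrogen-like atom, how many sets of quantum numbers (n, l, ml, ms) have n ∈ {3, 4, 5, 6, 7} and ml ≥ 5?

Treat each shell separately and count matching orbitals:
n=6 → 1; n=7 → 3.
Orbitals: 1 + 3 = 4. Including both spin states (ms = ±1/2) gives 2 × 4 = 8 states.

8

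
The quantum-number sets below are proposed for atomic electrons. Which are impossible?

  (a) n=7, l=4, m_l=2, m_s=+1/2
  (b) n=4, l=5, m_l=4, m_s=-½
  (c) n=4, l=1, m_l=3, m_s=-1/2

(b) and (c)

(b) has l = 5 ≥ n = 4, violating 0 ≤ l ≤ n−1.
(c) has |m_l| = 3 > l = 1, violating −l ≤ m_l ≤ l.
The remaining set (a) satisfies all four rules.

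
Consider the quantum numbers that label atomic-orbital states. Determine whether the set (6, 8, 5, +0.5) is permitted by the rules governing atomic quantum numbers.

The orbital quantum number must satisfy 0 ≤ l ≤ n−1. With n = 6 the allowed l values are 0, 1, 2, 3, 4, 5, so l = 8 is out of range.

Not allowed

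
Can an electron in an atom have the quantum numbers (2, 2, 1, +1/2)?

The orbital quantum number must satisfy 0 ≤ l ≤ n−1. With n = 2 the allowed l values are 0, 1, so l = 2 is out of range.

Invalid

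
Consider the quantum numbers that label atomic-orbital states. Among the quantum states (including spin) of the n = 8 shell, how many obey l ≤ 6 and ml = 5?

Contributions: l=5 → 1; l=6 → 1.
Orbitals: 1 + 1 = 2. Each orbital carries two spin states, so 2 × 2 = 4 states.

4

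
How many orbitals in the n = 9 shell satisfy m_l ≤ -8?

With n = 9 the allowed l are 0, 1, …, 8.
Orbitals with m_l ≤ -8, by l: l=8 → 1.
Total orbitals: 1.

1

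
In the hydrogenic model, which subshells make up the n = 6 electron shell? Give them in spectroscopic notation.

For n = 6, ℓ runs from 0 to 5. In spectroscopic notation ℓ = 0,1,2,… ↔ s,p,d,f,g,h,i, so the subshells are 6s, 6p, 6d, 6f, 6g, 6h.

6s, 6p, 6d, 6f, 6g, 6h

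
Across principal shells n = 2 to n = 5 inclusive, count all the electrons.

108

Shell n has n² orbitals: 2²=4 + 3²=9 + 4²=16 + 5²=25 = 54 orbitals.
Two spin states per orbital: 2 × 54 = 108 electrons.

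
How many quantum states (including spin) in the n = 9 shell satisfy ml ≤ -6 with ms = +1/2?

Go through l = 0, …, 8 (the values permitted for n = 9).
Orbitals with ml ≤ -6, by l: l=6 → 1; l=7 → 2; l=8 → 3.
Orbitals: 1 + 2 + 3 = 6. With ms fixed to a single value there is one state per orbital, giving 6 states.

6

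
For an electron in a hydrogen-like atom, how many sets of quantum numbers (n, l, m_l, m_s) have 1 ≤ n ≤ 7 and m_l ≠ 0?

Per-shell orbital counts meeting the constraint:
n=2 → 2; n=3 → 6; n=4 → 12; n=5 → 20; n=6 → 30; n=7 → 42.
Orbitals: 2 + 6 + 12 + 20 + 30 + 42 = 112. Including both spin states (m_s = ±1/2) gives 2 × 112 = 224 states.

224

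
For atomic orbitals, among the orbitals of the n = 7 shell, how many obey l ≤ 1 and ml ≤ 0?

Per l-value: l=0 → 1; l=1 → 2.
Total orbitals: 1 + 2 = 3.

3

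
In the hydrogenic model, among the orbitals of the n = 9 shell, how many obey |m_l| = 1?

16

Per l-value: l=1 → 2; l=2 → 2; l=3 → 2; l=4 → 2; l=5 → 2; l=6 → 2; l=7 → 2; l=8 → 2.
Total orbitals: 2 + 2 + 2 + 2 + 2 + 2 + 2 + 2 = 16.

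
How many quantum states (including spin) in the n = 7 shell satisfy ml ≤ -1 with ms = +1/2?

The (l, ml) pairs meeting ml ≤ -1 give: l=1 → 1; l=2 → 2; l=3 → 3; l=4 → 4; l=5 → 5; l=6 → 6.
Orbitals: 1 + 2 + 3 + 4 + 5 + 6 = 21. With ms fixed to a single value there is one state per orbital, giving 21 states.

21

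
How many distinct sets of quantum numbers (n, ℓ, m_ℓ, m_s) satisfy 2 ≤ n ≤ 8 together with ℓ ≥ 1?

392

Treat each shell separately and count matching orbitals:
n=2 → 3; n=3 → 8; n=4 → 15; n=5 → 24; n=6 → 35; n=7 → 48; n=8 → 63.
Orbitals: 3 + 8 + 15 + 24 + 35 + 48 + 63 = 196. Including both spin states (m_s = ±1/2) gives 2 × 196 = 392 states.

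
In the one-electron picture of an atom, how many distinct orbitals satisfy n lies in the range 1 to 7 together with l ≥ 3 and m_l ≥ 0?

50

Treat each shell separately and count matching orbitals:
n=4 → 4; n=5 → 9; n=6 → 15; n=7 → 22.
Total orbitals: 4 + 9 + 15 + 22 = 50.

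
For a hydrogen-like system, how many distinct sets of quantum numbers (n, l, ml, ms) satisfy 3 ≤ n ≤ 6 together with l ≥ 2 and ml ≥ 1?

60

Count contributing orbitals for each principal shell:
n=3 → 2; n=4 → 5; n=5 → 9; n=6 → 14.
Orbitals: 2 + 5 + 9 + 14 = 30. Including both spin states (ms = ±1/2) gives 2 × 30 = 60 states.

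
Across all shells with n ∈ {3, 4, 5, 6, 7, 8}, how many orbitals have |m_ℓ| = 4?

Treat each shell separately and count matching orbitals:
n=5 → 2; n=6 → 4; n=7 → 6; n=8 → 8.
Total orbitals: 2 + 4 + 6 + 8 = 20.

20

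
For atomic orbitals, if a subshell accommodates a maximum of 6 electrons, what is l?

2(2l+1) = 6 ⇒ 2l+1 = 3 ⇒ l = 1.

l = 1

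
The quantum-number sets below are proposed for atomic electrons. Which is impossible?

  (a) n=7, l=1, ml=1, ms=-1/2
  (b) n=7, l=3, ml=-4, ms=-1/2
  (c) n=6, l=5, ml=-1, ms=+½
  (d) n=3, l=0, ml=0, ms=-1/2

(b)

(b) has |ml| = 4 > l = 3, violating −l ≤ ml ≤ l.
The remaining sets (a), (c), (d) satisfy all four rules.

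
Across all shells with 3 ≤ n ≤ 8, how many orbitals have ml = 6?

3

Work shell by shell — for each n, count the (l, ml) pairs that satisfy ml = 6:
n=7 → 1; n=8 → 2.
Total orbitals: 1 + 2 = 3.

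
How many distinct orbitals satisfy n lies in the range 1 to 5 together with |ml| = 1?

20

Go shell by shell, enumerating (l, ml) with |ml| = 1:
n=2 → 2; n=3 → 4; n=4 → 6; n=5 → 8.
Total orbitals: 2 + 4 + 6 + 8 = 20.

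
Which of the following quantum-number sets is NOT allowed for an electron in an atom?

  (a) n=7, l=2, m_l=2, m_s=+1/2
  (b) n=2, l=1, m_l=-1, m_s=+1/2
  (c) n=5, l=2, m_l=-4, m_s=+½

(c)

(c) has |m_l| = 4 > l = 2, violating −l ≤ m_l ≤ l.
The remaining sets (a), (b) satisfy all four rules.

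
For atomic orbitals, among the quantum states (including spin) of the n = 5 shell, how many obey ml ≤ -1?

20

Contributions: l=1 → 1; l=2 → 2; l=3 → 3; l=4 → 4.
Orbitals: 1 + 2 + 3 + 4 = 10. Each orbital carries two spin states, so 10 × 2 = 20 states.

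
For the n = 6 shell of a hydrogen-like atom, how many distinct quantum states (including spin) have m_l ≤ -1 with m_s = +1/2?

The n = 6 shell has l = 0 through 5; check each.
Orbitals with m_l ≤ -1, by l: l=1 → 1; l=2 → 2; l=3 → 3; l=4 → 4; l=5 → 5.
Orbitals: 1 + 2 + 3 + 4 + 5 = 15. With m_s fixed to a single value there is one state per orbital, giving 15 states.

15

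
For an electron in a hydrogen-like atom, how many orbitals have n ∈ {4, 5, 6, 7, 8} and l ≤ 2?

45

Go shell by shell, enumerating (l, ml) with l ≤ 2:
n=4 → 9; n=5 → 9; n=6 → 9; n=7 → 9; n=8 → 9.
Total orbitals: 9 + 9 + 9 + 9 + 9 = 45.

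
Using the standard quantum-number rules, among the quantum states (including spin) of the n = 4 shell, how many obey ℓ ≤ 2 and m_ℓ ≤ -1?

Go through ℓ = 0, …, 3 (the values permitted for n = 4).
Contributions: ℓ=1 → 1; ℓ=2 → 2.
Orbitals: 1 + 2 = 3. Each orbital carries two spin states, so 3 × 2 = 6 states.

6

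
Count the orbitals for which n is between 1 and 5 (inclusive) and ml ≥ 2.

10

Work shell by shell — for each n, count the (l, ml) pairs that satisfy ml ≥ 2:
n=3 → 1; n=4 → 3; n=5 → 6.
Total orbitals: 1 + 3 + 6 = 10.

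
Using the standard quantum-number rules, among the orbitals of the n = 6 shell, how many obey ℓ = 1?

3

The n = 6 shell has ℓ = 0 through 5; check each.
The (ℓ, m_ℓ) pairs meeting ℓ = 1 give: ℓ=1 → 3.
Total orbitals: 3.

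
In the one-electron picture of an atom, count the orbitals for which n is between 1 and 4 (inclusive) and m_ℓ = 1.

6

Work shell by shell — for each n, count the (ℓ, m_ℓ) pairs that satisfy m_ℓ = 1:
n=2 → 1; n=3 → 2; n=4 → 3.
Total orbitals: 1 + 2 + 3 = 6.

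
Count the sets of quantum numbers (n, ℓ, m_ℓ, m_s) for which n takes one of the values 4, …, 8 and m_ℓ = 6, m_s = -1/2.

For each n in the range, tally the orbitals obeying m_ℓ = 6:
n=7 → 1; n=8 → 2.
Orbitals: 1 + 2 = 3. With m_s fixed to -1/2 there is one state per orbital, so 3 states.

3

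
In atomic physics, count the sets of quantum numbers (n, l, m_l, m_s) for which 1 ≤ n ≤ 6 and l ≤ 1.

42

For each n in the range, tally the orbitals obeying l ≤ 1:
n=1 → 1; n=2 → 4; n=3 → 4; n=4 → 4; n=5 → 4; n=6 → 4.
Orbitals: 1 + 4 + 4 + 4 + 4 + 4 = 21. Including both spin states (m_s = ±1/2) gives 2 × 21 = 42 states.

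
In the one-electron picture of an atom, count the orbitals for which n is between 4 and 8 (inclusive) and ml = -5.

6

For each n in the range, tally the orbitals obeying ml = -5:
n=6 → 1; n=7 → 2; n=8 → 3.
Total orbitals: 1 + 2 + 3 = 6.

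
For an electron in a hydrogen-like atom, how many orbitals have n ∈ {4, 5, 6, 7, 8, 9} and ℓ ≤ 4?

141

Work shell by shell — for each n, count the (ℓ, m_ℓ) pairs that satisfy ℓ ≤ 4:
n=4 → 16; n=5 → 25; n=6 → 25; n=7 → 25; n=8 → 25; n=9 → 25.
Total orbitals: 16 + 25 + 25 + 25 + 25 + 25 = 141.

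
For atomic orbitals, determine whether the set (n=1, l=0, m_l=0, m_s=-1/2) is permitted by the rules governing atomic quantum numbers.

Allowed

n = 1 is a positive integer. l = 0 satisfies 0 ≤ l ≤ n−1 = 0. m_l = 0 lies in the range −l … +l (here 0). m_s = -1/2 is one of ±1/2.
All four constraints are satisfied.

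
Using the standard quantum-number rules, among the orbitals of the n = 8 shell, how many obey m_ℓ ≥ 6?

For n = 8, ℓ ranges over 0 … 7.
The (ℓ, m_ℓ) pairs meeting m_ℓ ≥ 6 give: ℓ=6 → 1; ℓ=7 → 2.
Total orbitals: 1 + 2 = 3.

3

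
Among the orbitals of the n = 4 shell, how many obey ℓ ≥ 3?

7

Go through ℓ = 0, …, 3 (the values permitted for n = 4).
The (ℓ, m_ℓ) pairs meeting ℓ ≥ 3 give: ℓ=3 → 7.
Total orbitals: 7.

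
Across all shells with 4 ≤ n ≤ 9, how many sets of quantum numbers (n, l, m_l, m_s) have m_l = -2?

54

For each n in the range, tally the orbitals obeying m_l = -2:
n=4 → 2; n=5 → 3; n=6 → 4; n=7 → 5; n=8 → 6; n=9 → 7.
Orbitals: 2 + 3 + 4 + 5 + 6 + 7 = 27. Including both spin states (m_s = ±1/2) gives 2 × 27 = 54 states.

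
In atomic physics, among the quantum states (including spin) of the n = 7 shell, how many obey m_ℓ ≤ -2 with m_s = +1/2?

Per ℓ-value: ℓ=2 → 1; ℓ=3 → 2; ℓ=4 → 3; ℓ=5 → 4; ℓ=6 → 5.
Orbitals: 1 + 2 + 3 + 4 + 5 = 15. With m_s fixed to a single value there is one state per orbital, giving 15 states.

15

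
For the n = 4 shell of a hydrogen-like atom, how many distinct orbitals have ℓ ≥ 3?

7

The n = 4 shell has ℓ = 0 through 3; check each.
Per ℓ-value: ℓ=3 → 7.
Total orbitals: 7.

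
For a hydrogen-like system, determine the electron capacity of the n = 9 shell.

A shell holds 2n² electrons: 2 × 9² = 2 × 81 = 162.

162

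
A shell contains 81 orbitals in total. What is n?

n² = 81 ⇒ n = 9.

n = 9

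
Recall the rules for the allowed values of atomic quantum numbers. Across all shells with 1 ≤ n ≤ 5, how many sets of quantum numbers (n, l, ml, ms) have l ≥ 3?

Work shell by shell — for each n, count the (l, ml) pairs that satisfy l ≥ 3:
n=4 → 7; n=5 → 16.
Orbitals: 7 + 16 = 23. Including both spin states (ms = ±1/2) gives 2 × 23 = 46 states.

46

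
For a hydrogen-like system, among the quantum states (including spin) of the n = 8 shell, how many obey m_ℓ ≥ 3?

30

Per ℓ-value: ℓ=3 → 1; ℓ=4 → 2; ℓ=5 → 3; ℓ=6 → 4; ℓ=7 → 5.
Orbitals: 1 + 2 + 3 + 4 + 5 = 15. Each orbital carries two spin states, so 15 × 2 = 30 states.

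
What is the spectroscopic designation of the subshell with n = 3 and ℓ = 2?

ℓ = 2 corresponds to the letter 'd', so the subshell is 3d.

3d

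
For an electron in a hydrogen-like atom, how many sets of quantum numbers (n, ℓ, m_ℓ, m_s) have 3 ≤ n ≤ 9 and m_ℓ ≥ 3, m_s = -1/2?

Work shell by shell — for each n, count the (ℓ, m_ℓ) pairs that satisfy m_ℓ ≥ 3:
n=4 → 1; n=5 → 3; n=6 → 6; n=7 → 10; n=8 → 15; n=9 → 21.
Orbitals: 1 + 3 + 6 + 10 + 15 + 21 = 56. With m_s fixed to -1/2 there is one state per orbital, so 56 states.

56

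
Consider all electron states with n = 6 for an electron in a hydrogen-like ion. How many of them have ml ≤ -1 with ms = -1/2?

The (l, ml) pairs meeting ml ≤ -1 give: l=1 → 1; l=2 → 2; l=3 → 3; l=4 → 4; l=5 → 5.
Orbitals: 1 + 2 + 3 + 4 + 5 = 15. With ms fixed to a single value there is one state per orbital, giving 15 states.

15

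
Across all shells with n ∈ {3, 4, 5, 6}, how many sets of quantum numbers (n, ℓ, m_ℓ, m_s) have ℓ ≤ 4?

Go shell by shell, enumerating (ℓ, m_ℓ) with ℓ ≤ 4:
n=3 → 9; n=4 → 16; n=5 → 25; n=6 → 25.
Orbitals: 9 + 16 + 25 + 25 = 75. Including both spin states (m_s = ±1/2) gives 2 × 75 = 150 states.

150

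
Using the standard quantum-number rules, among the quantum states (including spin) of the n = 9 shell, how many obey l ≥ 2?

Go through l = 0, …, 8 (the values permitted for n = 9).
Orbitals with l ≥ 2, by l: l=2 → 5; l=3 → 7; l=4 → 9; l=5 → 11; l=6 → 13; l=7 → 15; l=8 → 17.
Orbitals: 5 + 7 + 9 + 11 + 13 + 15 + 17 = 77. Each orbital carries two spin states, so 77 × 2 = 154 states.

154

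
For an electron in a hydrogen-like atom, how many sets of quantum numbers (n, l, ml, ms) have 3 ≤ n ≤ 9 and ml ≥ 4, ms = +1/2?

Count contributing orbitals for each principal shell:
n=5 → 1; n=6 → 3; n=7 → 6; n=8 → 10; n=9 → 15.
Orbitals: 1 + 3 + 6 + 10 + 15 = 35. With ms fixed to +1/2 there is one state per orbital, so 35 states.

35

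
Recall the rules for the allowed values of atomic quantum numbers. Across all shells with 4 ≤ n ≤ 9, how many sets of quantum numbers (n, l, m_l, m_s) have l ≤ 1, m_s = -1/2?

Per-shell orbital counts meeting the constraint:
n=4 → 4; n=5 → 4; n=6 → 4; n=7 → 4; n=8 → 4; n=9 → 4.
Orbitals: 4 + 4 + 4 + 4 + 4 + 4 = 24. With m_s fixed to -1/2 there is one state per orbital, so 24 states.

24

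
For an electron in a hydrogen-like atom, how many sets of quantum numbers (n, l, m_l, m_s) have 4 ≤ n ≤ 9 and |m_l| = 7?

Treat each shell separately and count matching orbitals:
n=8 → 2; n=9 → 4.
Orbitals: 2 + 4 = 6. Including both spin states (m_s = ±1/2) gives 2 × 6 = 12 states.

12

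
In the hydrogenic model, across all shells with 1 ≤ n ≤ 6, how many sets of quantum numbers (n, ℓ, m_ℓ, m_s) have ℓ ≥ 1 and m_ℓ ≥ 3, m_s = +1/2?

Treat each shell separately and count matching orbitals:
n=4 → 1; n=5 → 3; n=6 → 6.
Orbitals: 1 + 3 + 6 = 10. With m_s fixed to +1/2 there is one state per orbital, so 10 states.

10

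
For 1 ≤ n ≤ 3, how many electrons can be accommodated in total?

Total orbitals = 1² + 2² + 3² = 14. Doubling for spin gives 28 electrons.

28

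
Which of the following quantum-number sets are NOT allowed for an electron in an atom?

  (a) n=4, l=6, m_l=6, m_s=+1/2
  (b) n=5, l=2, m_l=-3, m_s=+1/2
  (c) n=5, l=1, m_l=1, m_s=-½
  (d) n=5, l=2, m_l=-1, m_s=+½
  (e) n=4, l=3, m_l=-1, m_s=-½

(a) has l = 6 ≥ n = 4, violating 0 ≤ l ≤ n−1.
(b) has |m_l| = 3 > l = 2, violating −l ≤ m_l ≤ l.
The remaining sets (c), (d), (e) satisfy all four rules.

(a) and (b)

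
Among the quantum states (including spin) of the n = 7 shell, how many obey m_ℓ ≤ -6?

For n = 7, ℓ ranges over 0 … 6.
Contributions: ℓ=6 → 1.
Orbitals: 1. Each orbital carries two spin states, so 1 × 2 = 2 states.

2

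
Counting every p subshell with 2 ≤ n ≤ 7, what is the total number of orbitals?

18

A p subshell (ℓ = 1) exists for every n ≥ 2, so shells n = 2, 3, 4, 5, 6, 7 each contribute one — 6 subshells.
Since each p subshell has 2·1+1 = 3 orbitals, the total is 6 × 3 = 18.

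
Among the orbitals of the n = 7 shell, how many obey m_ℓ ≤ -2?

The n = 7 shell has ℓ = 0 through 6; check each.
Contributions: ℓ=2 → 1; ℓ=3 → 2; ℓ=4 → 3; ℓ=5 → 4; ℓ=6 → 5.
Total orbitals: 1 + 2 + 3 + 4 + 5 = 15.

15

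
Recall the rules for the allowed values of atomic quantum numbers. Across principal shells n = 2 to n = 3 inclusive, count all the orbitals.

Shell n has n² orbitals: 2²=4 + 3²=9 = 13 orbitals.

13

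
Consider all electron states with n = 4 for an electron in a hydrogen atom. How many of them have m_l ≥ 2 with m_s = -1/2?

3

The n = 4 shell has l = 0 through 3; check each.
Per l-value: l=2 → 1; l=3 → 2.
Orbitals: 1 + 2 = 3. With m_s fixed to a single value there is one state per orbital, giving 3 states.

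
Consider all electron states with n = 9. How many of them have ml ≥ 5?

For n = 9, l ranges over 0 … 8.
Contributions: l=5 → 1; l=6 → 2; l=7 → 3; l=8 → 4.
Orbitals: 1 + 2 + 3 + 4 = 10. Each orbital carries two spin states, so 10 × 2 = 20 states.

20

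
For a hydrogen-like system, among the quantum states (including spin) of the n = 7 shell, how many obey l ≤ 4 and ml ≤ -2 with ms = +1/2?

Contributions: l=2 → 1; l=3 → 2; l=4 → 3.
Orbitals: 1 + 2 + 3 = 6. With ms fixed to a single value there is one state per orbital, giving 6 states.

6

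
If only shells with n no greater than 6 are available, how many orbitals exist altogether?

Total orbitals = 1² + 2² + 3² + 4² + 5² + 6² = 91.

91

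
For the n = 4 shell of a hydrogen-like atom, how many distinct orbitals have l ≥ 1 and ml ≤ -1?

With n = 4 the allowed l are 0, 1, …, 3.
Contributions: l=1 → 1; l=2 → 2; l=3 → 3.
Total orbitals: 1 + 2 + 3 = 6.

6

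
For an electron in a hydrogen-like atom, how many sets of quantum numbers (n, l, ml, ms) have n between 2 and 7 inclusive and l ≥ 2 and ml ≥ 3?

40

Work shell by shell — for each n, count the (l, ml) pairs that satisfy l ≥ 2 and ml ≥ 3:
n=4 → 1; n=5 → 3; n=6 → 6; n=7 → 10.
Orbitals: 1 + 3 + 6 + 10 = 20. Including both spin states (ms = ±1/2) gives 2 × 20 = 40 states.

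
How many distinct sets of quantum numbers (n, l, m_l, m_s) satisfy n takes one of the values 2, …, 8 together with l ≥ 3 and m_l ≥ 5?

Per-shell orbital counts meeting the constraint:
n=6 → 1; n=7 → 3; n=8 → 6.
Orbitals: 1 + 3 + 6 = 10. Including both spin states (m_s = ±1/2) gives 2 × 10 = 20 states.

20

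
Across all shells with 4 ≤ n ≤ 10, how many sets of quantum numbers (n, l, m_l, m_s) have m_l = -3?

56

Treat each shell separately and count matching orbitals:
n=4 → 1; n=5 → 2; n=6 → 3; n=7 → 4; n=8 → 5; n=9 → 6; n=10 → 7.
Orbitals: 1 + 2 + 3 + 4 + 5 + 6 + 7 = 28. Including both spin states (m_s = ±1/2) gives 2 × 28 = 56 states.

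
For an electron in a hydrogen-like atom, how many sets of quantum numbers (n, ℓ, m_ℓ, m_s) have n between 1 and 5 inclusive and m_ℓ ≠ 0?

80

For each n in the range, tally the orbitals obeying m_ℓ ≠ 0:
n=2 → 2; n=3 → 6; n=4 → 12; n=5 → 20.
Orbitals: 2 + 6 + 12 + 20 = 40. Including both spin states (m_s = ±1/2) gives 2 × 40 = 80 states.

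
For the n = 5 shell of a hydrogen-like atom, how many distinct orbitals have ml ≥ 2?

Orbitals with ml ≥ 2, by l: l=2 → 1; l=3 → 2; l=4 → 3.
Total orbitals: 1 + 2 + 3 = 6.

6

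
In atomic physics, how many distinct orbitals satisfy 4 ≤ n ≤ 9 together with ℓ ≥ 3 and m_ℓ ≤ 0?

Go shell by shell, enumerating (ℓ, m_ℓ) with ℓ ≥ 3 and m_ℓ ≤ 0:
n=4 → 4; n=5 → 9; n=6 → 15; n=7 → 22; n=8 → 30; n=9 → 39.
Total orbitals: 4 + 9 + 15 + 22 + 30 + 39 = 119.

119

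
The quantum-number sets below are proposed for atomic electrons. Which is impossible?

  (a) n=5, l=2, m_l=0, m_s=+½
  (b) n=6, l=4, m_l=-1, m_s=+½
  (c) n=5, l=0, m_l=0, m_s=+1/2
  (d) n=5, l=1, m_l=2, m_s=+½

(d)

(d) has |m_l| = 2 > l = 1, violating −l ≤ m_l ≤ l.
The remaining sets (a), (b), (c) satisfy all four rules.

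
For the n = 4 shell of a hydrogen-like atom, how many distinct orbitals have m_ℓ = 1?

Go through ℓ = 0, …, 3 (the values permitted for n = 4).
Contributions: ℓ=1 → 1; ℓ=2 → 1; ℓ=3 → 1.
Total orbitals: 1 + 1 + 1 = 3.

3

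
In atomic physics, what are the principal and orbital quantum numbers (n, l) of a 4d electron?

n = 4, l = 2

The leading integer gives n = 4; the letter 'd' means l = 2.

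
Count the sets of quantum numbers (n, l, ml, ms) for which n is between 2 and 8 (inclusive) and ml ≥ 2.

112

Count contributing orbitals for each principal shell:
n=3 → 1; n=4 → 3; n=5 → 6; n=6 → 10; n=7 → 15; n=8 → 21.
Orbitals: 1 + 3 + 6 + 10 + 15 + 21 = 56. Including both spin states (ms = ±1/2) gives 2 × 56 = 112 states.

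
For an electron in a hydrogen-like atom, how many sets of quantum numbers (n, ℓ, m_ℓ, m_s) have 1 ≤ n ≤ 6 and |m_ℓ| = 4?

Count contributing orbitals for each principal shell:
n=5 → 2; n=6 → 4.
Orbitals: 2 + 4 = 6. Including both spin states (m_s = ±1/2) gives 2 × 6 = 12 states.

12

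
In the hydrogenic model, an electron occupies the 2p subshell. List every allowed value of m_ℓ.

The 2p subshell has ℓ = 1, and m_ℓ takes every integer from −ℓ to +ℓ. With ℓ = 1 that gives the 3 values -1, 0, 1.

-1, 0, 1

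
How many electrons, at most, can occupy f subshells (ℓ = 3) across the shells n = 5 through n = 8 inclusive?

An f subshell (ℓ = 3) exists for every n ≥ 4, so shells n = 5, 6, 7, 8 each contribute one — 4 subshells.
Since each f subshell holds 2(2·3+1) = 14 electrons, the total is 4 × 14 = 56.

56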